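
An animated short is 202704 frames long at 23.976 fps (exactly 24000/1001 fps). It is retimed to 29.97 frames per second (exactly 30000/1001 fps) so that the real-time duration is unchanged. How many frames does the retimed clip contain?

Target frames = source frames × (target rate / source rate) = 202704 × (30000/1001)/(24000/1001) = 202704 × 5/4 = 253380.

253380 frames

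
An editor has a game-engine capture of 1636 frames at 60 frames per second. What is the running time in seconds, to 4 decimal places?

27.2667 seconds

Running time = 1636 × 1/60 = 409/15 s ≈ 27.2667 s.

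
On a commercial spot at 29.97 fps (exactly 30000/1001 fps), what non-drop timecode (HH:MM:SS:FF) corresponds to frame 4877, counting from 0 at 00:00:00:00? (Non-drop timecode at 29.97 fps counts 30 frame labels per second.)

4877 ÷ 30 = 162 full seconds, remainder 17 frames.
162 s = 0 h 2 min 42 s.
Timecode: 00:02:42:17.

00:02:42:17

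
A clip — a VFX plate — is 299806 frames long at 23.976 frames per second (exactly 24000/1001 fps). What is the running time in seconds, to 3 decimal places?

Running time = 299806 × 1001/24000 = 150052903/12000 s ≈ 12504.409 s.

12504.409 seconds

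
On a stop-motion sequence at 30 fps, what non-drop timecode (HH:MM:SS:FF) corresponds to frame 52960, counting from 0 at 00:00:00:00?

00:29:25:10

52960 ÷ 30 = 1765 full seconds, remainder 10 frames.
1765 s = 0 h 29 min 25 s.
Timecode: 00:29:25:10.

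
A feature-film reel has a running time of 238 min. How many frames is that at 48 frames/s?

685440 frames

238 min = 14280 s.
Frames = 14280 × 48 = 685440.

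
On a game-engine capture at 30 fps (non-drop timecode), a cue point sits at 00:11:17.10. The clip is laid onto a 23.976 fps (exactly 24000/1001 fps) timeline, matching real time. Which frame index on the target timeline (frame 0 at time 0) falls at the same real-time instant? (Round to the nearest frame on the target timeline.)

Source frame index: (0×3600 + 11×60 + 17) × 30 + 10 = 20320.
Real time: 20320 / (30) = 2032/3 s.
Target frame: (2032/3) × (24000/1001) = 16256000/1001 ≈ 16239.760 → 16240.

frame 16240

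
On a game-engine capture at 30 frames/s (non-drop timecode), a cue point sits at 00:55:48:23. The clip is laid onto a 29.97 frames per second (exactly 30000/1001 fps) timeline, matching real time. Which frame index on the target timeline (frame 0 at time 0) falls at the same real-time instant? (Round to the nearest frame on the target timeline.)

frame 100363

Source frame index: (0×3600 + 55×60 + 48) × 30 + 23 = 100463.
Real time: 100463 / (30) = 100463/30 s.
Target frame: (100463/30) × (30000/1001) = 9133000/91 ≈ 100362.637 → 100363.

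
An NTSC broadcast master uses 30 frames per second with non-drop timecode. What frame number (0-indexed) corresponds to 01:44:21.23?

frame 187853

Total seconds to the label: (1 × 3600 + 44 × 60 + 21) = 6261.
Frame index = 6261 × 30 + 23 = 187853.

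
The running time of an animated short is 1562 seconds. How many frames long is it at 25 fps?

39050 frames

Frames = 1562 × 25 = 39050.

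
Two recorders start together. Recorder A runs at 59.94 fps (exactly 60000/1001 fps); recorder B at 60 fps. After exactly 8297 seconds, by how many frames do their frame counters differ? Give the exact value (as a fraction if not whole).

497820/1001 frames

A emits 60000/1001 × 8297 = 497820000/1001 frames; B emits 60 × 8297 = 497820.
Difference = 497820/1001 frames (≈ 497.3227); B is ahead of A.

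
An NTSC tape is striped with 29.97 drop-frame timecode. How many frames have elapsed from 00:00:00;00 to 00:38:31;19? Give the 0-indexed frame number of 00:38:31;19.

As if non-drop at 30 labels/s: (0 × 3600 + 38 × 60 + 31) × 30 + 19 = 69349.
Minute boundaries passed: 38; those not divisible by 10: 38 − 3 = 35; dropped labels = 2 × 35 = 70.
Actual frame index = 69349 − 70 = 69279.

69279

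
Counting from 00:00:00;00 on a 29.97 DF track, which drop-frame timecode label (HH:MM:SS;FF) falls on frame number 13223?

Ten DF minutes hold 17982 frames, so frame 13223 lies in block 0 (frames 0–17981) with 13223 frames into that block.
The block's first minute is 1800 frames and the rest 1798 each; 13223 frames reaches minute 7, so 0 × 18 + 7 × 2 = 14 labels have been skipped so far.
Adding those back, label number 13223 + 14 = 13237 at 30 labels/s is 441 s + 7 f = 0 h 7 min 21 s frame 7, i.e. 00:07:21;07.

00:07:21;07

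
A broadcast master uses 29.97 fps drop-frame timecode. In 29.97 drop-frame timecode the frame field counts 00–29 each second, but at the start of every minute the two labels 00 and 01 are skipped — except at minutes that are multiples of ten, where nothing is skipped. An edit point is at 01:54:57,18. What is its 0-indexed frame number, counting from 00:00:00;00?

Complete 10-minute blocks: 11, each 17982 frames → 197802.
Remaining 4 whole minutes in the current block: 1800 + 3 × 1798 = 7194 frames.
Within the current minute: 57 × 30 + 18 − 2 = 1726 (labels ;00/;01 skipped at this minute). Total = 197802 + 7194 + 1726 = 206722.

206722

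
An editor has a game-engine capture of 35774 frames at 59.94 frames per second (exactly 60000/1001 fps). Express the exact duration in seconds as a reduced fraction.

17904887/30000 seconds

Running time = 35774 ÷ (60000/1001) = 35774 × 1001/60000 = 17904887/30000 s.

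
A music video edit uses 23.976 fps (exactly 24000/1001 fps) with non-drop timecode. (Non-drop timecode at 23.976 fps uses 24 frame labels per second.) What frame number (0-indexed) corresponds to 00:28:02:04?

40372

Total seconds to the label: (0 × 3600 + 28 × 60 + 2) = 1682.
Frame index = 1682 × 24 + 4 = 40372.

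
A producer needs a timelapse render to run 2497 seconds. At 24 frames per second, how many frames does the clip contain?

59928 frames

Frames = 2497 × 24 = 59928.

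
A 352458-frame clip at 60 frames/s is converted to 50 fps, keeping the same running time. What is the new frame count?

293715 frames

Target frames = source frames × (target rate / source rate) = 352458 × (50)/(60) = 352458 × 5/6 = 293715.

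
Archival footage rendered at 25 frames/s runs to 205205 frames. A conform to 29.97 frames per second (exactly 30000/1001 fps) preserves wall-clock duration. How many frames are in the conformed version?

Target frames = source frames × (target rate / source rate) = 205205 × (30000/1001)/(25) = 205205 × 1200/1001 = 246000.

246000 frames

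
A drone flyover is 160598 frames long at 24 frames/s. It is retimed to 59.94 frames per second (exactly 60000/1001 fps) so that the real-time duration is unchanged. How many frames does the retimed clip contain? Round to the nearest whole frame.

401094 frames

Frames at target rate = 160598 × (60000/1001) / (24) = 401495000/1001 ≈ 401093.906.
Nearest whole frame: 401094.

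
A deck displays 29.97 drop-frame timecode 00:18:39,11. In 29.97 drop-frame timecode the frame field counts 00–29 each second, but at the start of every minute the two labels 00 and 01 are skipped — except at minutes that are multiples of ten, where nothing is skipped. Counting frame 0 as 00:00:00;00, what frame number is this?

As if non-drop at 30 labels/s: (0 × 3600 + 18 × 60 + 39) × 30 + 11 = 33581.
Minute boundaries passed: 18; those not divisible by 10: 18 − 1 = 17; dropped labels = 2 × 17 = 34.
Actual frame index = 33581 − 34 = 33547.

33547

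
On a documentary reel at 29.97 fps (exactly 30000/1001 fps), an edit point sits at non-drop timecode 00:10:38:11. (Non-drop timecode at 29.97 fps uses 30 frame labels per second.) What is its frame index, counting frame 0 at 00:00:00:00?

Total seconds to the label: (0 × 3600 + 10 × 60 + 38) = 638.
Frame index = 638 × 30 + 11 = 19151.

19151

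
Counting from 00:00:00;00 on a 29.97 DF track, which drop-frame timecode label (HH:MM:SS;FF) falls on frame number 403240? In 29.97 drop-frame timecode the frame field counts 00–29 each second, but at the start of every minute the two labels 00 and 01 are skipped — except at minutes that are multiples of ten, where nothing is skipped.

03:44:14;24

Each 10-minute DF block holds 10 × 60 × 30 − 9 × 2 = 17982 frames. 403240 ÷ 17982 → 22 full blocks, remainder 7636.
Within the partial block the first minute is 1800 frames and each further minute 1798, so 4 further minute boundaries passed. Total skipped labels = 18 × 22 + 2 × 4 = 404.
Non-drop label index = 403240 + 404 = 403644; at 30 labels/s that is 03:44:14:24, i.e. DF 03:44:14;24.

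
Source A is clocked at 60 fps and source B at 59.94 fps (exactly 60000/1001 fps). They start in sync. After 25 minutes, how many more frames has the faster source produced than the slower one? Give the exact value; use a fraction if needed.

90000/1001 frames

25 min = 1500 s.
A emits 60 × 1500 = 90000 frames; B emits 60000/1001 × 1500 = 90000000/1001.
Difference = 90000/1001 frames (≈ 89.9101); B is behind A.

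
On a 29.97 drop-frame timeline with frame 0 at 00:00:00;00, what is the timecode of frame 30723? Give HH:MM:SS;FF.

00:17:05;05

Ten DF minutes hold 17982 frames, so frame 30723 lies in block 1 (frames 17982–35963) with 12741 frames into that block.
The block's first minute is 1800 frames and the rest 1798 each; 12741 frames reaches minute 7, so 1 × 18 + 7 × 2 = 32 labels have been skipped so far.
Adding those back, label number 30723 + 32 = 30755 at 30 labels/s is 1025 s + 5 f = 0 h 17 min 5 s frame 5, i.e. 00:17:05;05.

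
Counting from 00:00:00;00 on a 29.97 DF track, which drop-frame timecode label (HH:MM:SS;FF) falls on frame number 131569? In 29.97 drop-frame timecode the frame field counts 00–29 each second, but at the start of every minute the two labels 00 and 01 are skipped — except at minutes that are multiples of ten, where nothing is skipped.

01:13:10;01

Ten DF minutes hold 17982 frames, so frame 131569 lies in block 7 (frames 125874–143855) with 5695 frames into that block.
The block's first minute is 1800 frames and the rest 1798 each; 5695 frames reaches minute 3, so 7 × 18 + 3 × 2 = 132 labels have been skipped so far.
Adding those back, label number 131569 + 132 = 131701 at 30 labels/s is 4390 s + 1 f = 1 h 13 min 10 s frame 1, i.e. 01:13:10;01.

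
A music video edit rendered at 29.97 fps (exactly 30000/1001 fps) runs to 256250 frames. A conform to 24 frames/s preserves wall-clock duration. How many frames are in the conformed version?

Target frames = source frames × (target rate / source rate) = 256250 × (24)/(30000/1001) = 256250 × 1001/1250 = 205205.

205205 frames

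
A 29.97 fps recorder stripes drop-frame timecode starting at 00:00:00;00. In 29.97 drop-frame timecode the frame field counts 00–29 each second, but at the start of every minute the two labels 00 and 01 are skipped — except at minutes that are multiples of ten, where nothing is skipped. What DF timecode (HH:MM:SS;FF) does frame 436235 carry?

04:02:35;21

Each 10-minute DF block holds 10 × 60 × 30 − 9 × 2 = 17982 frames. 436235 ÷ 17982 → 24 full blocks, remainder 4667.
Within the partial block the first minute is 1800 frames and each further minute 1798, so 2 further minute boundaries passed. Total skipped labels = 18 × 24 + 2 × 2 = 436.
Non-drop label index = 436235 + 436 = 436671; at 30 labels/s that is 04:02:35:21, i.e. DF 04:02:35;21.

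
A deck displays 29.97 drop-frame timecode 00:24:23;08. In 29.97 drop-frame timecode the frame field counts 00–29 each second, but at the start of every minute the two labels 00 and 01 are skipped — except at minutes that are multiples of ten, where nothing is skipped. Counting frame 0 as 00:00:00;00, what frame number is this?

Complete 10-minute blocks: 2, each 17982 frames → 35964.
Remaining 4 whole minutes in the current block: 1800 + 3 × 1798 = 7194 frames.
Within the current minute: 23 × 30 + 8 − 2 = 696 (labels ;00/;01 skipped at this minute). Total = 35964 + 7194 + 696 = 43854.

43854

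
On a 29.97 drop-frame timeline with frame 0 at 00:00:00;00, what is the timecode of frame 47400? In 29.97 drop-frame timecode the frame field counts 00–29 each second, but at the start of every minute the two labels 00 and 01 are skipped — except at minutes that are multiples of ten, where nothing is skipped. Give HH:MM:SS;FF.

00:26:21;18

Each 10-minute DF block holds 10 × 60 × 30 − 9 × 2 = 17982 frames. 47400 ÷ 17982 → 2 full blocks, remainder 11436.
Within the partial block the first minute is 1800 frames and each further minute 1798, so 6 further minute boundaries passed. Total skipped labels = 18 × 2 + 2 × 6 = 48.
Non-drop label index = 47400 + 48 = 47448; at 30 labels/s that is 00:26:21:18, i.e. DF 00:26:21;18.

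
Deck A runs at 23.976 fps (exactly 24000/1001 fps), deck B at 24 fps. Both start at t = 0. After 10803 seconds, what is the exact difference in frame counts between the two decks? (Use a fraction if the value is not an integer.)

A emits 24000/1001 × 10803 = 19944000/77 frames; B emits 24 × 10803 = 259272.
Difference = 19944/77 frames (≈ 259.0130); B is ahead of A.

19944/77 frames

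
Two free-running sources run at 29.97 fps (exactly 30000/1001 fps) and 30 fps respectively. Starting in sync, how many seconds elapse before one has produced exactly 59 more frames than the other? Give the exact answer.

The gap grows by |30 − 30000/1001| = 30/1001 frames per second.
Time for a 59-frame gap: 59 ÷ (30/1001) = 59059/30 s.

59059/30 seconds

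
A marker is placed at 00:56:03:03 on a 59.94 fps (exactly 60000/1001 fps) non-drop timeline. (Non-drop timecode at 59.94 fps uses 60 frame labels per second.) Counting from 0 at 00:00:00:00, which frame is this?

frame 201783

Total seconds to the label: (0 × 3600 + 56 × 60 + 3) = 3363.
Frame index = 3363 × 60 + 3 = 201783.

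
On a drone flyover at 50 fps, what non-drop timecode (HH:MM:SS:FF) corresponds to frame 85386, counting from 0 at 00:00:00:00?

85386 ÷ 50 = 1707 full seconds, remainder 36 frames.
1707 s = 0 h 28 min 27 s.
Timecode: 00:28:27:36.

00:28:27:36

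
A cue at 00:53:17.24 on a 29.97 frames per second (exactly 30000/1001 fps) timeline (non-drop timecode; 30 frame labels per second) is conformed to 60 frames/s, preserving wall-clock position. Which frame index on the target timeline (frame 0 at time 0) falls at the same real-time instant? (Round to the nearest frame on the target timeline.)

Source frame index: (0×3600 + 53×60 + 17) × 30 + 24 = 95934.
Real time: 95934 / (30000/1001) = 16004989/5000 s.
Target frame: (16004989/5000) × (60) = 48014967/250 ≈ 192059.868 → 192060.

frame 192060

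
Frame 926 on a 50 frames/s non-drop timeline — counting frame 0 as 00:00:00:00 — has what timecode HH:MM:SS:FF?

00:00:18:26

926 ÷ 50 = 18 full seconds, remainder 26 frames.
18 s = 0 h 0 min 18 s.
Timecode: 00:00:18:26.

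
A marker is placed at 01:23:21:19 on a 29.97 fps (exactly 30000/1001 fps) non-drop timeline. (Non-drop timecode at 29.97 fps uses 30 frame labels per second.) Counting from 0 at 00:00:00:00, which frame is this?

frame 150049

Total seconds to the label: (1 × 3600 + 23 × 60 + 21) = 5001.
Frame index = 5001 × 30 + 19 = 150049.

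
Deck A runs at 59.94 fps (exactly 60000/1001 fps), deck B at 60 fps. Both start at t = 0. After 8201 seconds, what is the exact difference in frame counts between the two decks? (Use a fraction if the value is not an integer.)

492060/1001 frames

A emits 60000/1001 × 8201 = 492060000/1001 frames; B emits 60 × 8201 = 492060.
Difference = 492060/1001 frames (≈ 491.5684); B is ahead of A.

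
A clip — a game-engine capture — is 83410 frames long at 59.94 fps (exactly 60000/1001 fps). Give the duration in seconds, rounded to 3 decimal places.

Running time = 83410 × 1001/60000 = 8349341/6000 s ≈ 1391.557 s.

1391.557 seconds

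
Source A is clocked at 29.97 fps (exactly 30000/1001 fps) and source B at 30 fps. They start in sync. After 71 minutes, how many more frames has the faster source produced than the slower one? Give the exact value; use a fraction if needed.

71 min = 4260 s.
A emits 30000/1001 × 4260 = 127800000/1001 frames; B emits 30 × 4260 = 127800.
Difference = 127800/1001 frames (≈ 127.6723); B is ahead of A.

127800/1001 frames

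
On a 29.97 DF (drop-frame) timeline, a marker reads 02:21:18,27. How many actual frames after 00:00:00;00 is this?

254113

As if non-drop at 30 labels/s: (2 × 3600 + 21 × 60 + 18) × 30 + 27 = 254367.
Minute boundaries passed: 141; those not divisible by 10: 141 − 14 = 127; dropped labels = 2 × 127 = 254.
Actual frame index = 254367 − 254 = 254113.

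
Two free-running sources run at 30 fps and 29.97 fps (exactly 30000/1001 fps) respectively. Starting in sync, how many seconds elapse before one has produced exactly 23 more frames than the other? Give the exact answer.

23023/30 seconds

The gap grows by |30000/1001 − 30| = 30/1001 frames per second.
Time for a 23-frame gap: 23 ÷ (30/1001) = 23023/30 s.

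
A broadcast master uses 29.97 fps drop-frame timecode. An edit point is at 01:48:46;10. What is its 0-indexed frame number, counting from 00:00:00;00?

195594

Complete 10-minute blocks: 10, each 17982 frames → 179820.
Remaining 8 whole minutes in the current block: 1800 + 7 × 1798 = 14386 frames.
Within the current minute: 46 × 30 + 10 − 2 = 1388 (labels ;00/;01 skipped at this minute). Total = 179820 + 14386 + 1388 = 195594.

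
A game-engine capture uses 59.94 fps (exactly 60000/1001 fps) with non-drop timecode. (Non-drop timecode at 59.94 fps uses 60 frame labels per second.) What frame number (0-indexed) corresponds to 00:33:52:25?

Total seconds to the label: (0 × 3600 + 33 × 60 + 52) = 2032.
Frame index = 2032 × 60 + 25 = 121945.

121945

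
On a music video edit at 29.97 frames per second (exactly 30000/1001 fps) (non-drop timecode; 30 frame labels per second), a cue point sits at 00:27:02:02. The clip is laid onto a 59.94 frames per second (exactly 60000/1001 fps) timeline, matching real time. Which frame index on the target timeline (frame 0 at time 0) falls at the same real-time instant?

Source frame index: (0×3600 + 27×60 + 2) × 30 + 2 = 48662.
Real time: 48662 / (30000/1001) = 24355331/15000 s.
Target frame: (24355331/15000) × (60000/1001) = 97324.

frame 97324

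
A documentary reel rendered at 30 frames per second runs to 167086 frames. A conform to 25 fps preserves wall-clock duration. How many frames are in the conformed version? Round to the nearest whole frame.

Frames at target rate = 167086 × (25) / (30) = 417715/3 ≈ 139238.333.
Nearest whole frame: 139238.

139238 frames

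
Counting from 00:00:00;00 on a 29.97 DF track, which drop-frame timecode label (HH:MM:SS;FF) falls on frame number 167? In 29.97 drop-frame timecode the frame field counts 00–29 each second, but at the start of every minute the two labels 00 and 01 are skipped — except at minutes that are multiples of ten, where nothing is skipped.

Ten DF minutes hold 17982 frames, so frame 167 lies in block 0 (frames 0–17981) with 167 frames into that block.
The block's first minute is 1800 frames and the rest 1798 each; 167 frames reaches minute 0, so 0 × 18 + 0 × 2 = 0 labels have been skipped so far.
Adding those back, label number 167 + 0 = 167 at 30 labels/s is 5 s + 17 f = 0 h 0 min 5 s frame 17, i.e. 00:00:05;17.

00:00:05;17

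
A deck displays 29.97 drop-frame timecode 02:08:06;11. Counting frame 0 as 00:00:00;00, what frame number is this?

As if non-drop at 30 labels/s: (2 × 3600 + 8 × 60 + 6) × 30 + 11 = 230591.
Minute boundaries passed: 128; those not divisible by 10: 128 − 12 = 116; dropped labels = 2 × 116 = 232.
Actual frame index = 230591 − 232 = 230359.

230359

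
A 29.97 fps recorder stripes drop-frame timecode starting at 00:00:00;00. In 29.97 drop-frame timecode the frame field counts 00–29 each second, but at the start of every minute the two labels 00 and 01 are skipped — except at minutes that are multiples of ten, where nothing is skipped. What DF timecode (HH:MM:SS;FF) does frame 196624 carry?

Each 10-minute DF block holds 10 × 60 × 30 − 9 × 2 = 17982 frames. 196624 ÷ 17982 → 10 full blocks, remainder 16804.
Within the partial block the first minute is 1800 frames and each further minute 1798, so 9 further minute boundaries passed. Total skipped labels = 18 × 10 + 2 × 9 = 198.
Non-drop label index = 196624 + 198 = 196822; at 30 labels/s that is 01:49:20:22, i.e. DF 01:49:20;22.

01:49:20;22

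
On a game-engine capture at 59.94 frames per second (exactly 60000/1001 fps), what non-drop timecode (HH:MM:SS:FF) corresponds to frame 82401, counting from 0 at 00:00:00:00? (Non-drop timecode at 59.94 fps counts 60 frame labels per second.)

00:22:53:21

82401 ÷ 60 = 1373 full seconds, remainder 21 frames.
1373 s = 0 h 22 min 53 s.
Timecode: 00:22:53:21.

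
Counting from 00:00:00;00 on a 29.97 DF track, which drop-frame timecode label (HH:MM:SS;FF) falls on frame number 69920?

Ten DF minutes hold 17982 frames, so frame 69920 lies in block 3 (frames 53946–71927) with 15974 frames into that block.
The block's first minute is 1800 frames and the rest 1798 each; 15974 frames reaches minute 8, so 3 × 18 + 8 × 2 = 70 labels have been skipped so far.
Adding those back, label number 69920 + 70 = 69990 at 30 labels/s is 2333 s + 0 f = 0 h 38 min 53 s frame 0, i.e. 00:38:53;00.

00:38:53;00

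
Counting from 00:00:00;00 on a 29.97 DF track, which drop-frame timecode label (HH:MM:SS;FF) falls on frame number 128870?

01:11:39;28

Ten DF minutes hold 17982 frames, so frame 128870 lies in block 7 (frames 125874–143855) with 2996 frames into that block.
The block's first minute is 1800 frames and the rest 1798 each; 2996 frames reaches minute 1, so 7 × 18 + 1 × 2 = 128 labels have been skipped so far.
Adding those back, label number 128870 + 128 = 128998 at 30 labels/s is 4299 s + 28 f = 1 h 11 min 39 s frame 28, i.e. 01:11:39;28.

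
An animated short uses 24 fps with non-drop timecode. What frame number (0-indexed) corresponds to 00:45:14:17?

65153

Total seconds to the label: (0 × 3600 + 45 × 60 + 14) = 2714.
Frame index = 2714 × 24 + 17 = 65153.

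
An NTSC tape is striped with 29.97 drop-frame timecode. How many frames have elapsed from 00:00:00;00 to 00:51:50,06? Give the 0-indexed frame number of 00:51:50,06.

Complete 10-minute blocks: 5, each 17982 frames → 89910.
Remaining 1 whole minute in the current block: 1800 + 0 × 1798 = 1800 frames.
Within the current minute: 50 × 30 + 6 − 2 = 1504 (labels ;00/;01 skipped at this minute). Total = 89910 + 1800 + 1504 = 93214.

93214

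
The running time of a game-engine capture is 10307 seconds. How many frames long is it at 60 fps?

Frames = 10307 × 60 = 618420.

618420 frames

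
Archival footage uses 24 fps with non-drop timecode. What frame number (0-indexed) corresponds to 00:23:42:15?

34143

Total seconds to the label: (0 × 3600 + 23 × 60 + 42) = 1422.
Frame index = 1422 × 24 + 15 = 34143.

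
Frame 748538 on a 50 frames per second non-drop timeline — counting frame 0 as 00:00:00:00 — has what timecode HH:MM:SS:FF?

748538 ÷ 50 = 14970 full seconds, remainder 38 frames.
14970 s = 4 h 9 min 30 s.
Timecode: 04:09:30:38.

04:09:30:38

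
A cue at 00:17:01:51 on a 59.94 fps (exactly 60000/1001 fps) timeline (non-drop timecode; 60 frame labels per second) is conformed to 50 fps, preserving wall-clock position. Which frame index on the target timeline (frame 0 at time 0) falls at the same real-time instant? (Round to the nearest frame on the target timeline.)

Source frame index: (0×3600 + 17×60 + 1) × 60 + 51 = 61311.
Real time: 61311 / (60000/1001) = 20457437/20000 s.
Target frame: (20457437/20000) × (50) = 20457437/400 ≈ 51143.592 → 51144.

frame 51144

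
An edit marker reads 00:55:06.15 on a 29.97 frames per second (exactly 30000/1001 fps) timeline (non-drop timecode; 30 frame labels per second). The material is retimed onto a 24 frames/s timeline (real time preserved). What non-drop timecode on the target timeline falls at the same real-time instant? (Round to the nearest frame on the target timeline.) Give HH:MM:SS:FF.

Source frame index: (0×3600 + 55×60 + 6) × 30 + 15 = 99195.
Real time: 99195 / (30000/1001) = 6619613/2000 s.
Target frame: (6619613/2000) × (24) = 19858839/250 ≈ 79435.356 → 79435.
At 24 labels/s: frame 79435 → 00:55:09:19.

00:55:09:19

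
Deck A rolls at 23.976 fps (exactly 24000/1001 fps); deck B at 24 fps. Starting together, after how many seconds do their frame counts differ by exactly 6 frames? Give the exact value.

250.25 seconds

The gap grows by |24 − 24000/1001| = 24/1001 frames per second.
Time for a 6-frame gap: 6 ÷ (24/1001) = 250.25 s.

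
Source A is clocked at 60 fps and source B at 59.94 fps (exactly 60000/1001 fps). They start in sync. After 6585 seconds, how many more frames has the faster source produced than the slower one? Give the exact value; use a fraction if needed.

A emits 60 × 6585 = 395100 frames; B emits 60000/1001 × 6585 = 395100000/1001.
Difference = 395100/1001 frames (≈ 394.7053); B is behind A.

395100/1001 frames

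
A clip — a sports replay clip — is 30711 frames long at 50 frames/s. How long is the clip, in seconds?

614.22 seconds

Running time = 30711 / (50) = 614.22 s.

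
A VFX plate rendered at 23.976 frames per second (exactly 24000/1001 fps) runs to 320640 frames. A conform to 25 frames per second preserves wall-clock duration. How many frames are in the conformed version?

Target frames = source frames × (target rate / source rate) = 320640 × (25)/(24000/1001) = 320640 × 1001/960 = 334334.

334334 frames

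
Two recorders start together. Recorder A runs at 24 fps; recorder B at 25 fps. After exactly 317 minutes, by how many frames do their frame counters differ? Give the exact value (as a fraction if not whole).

317 min = 19020 s.
A emits 24 × 19020 = 456480 frames; B emits 25 × 19020 = 475500.
Difference = 19020 frames; B is ahead of A.

19020 frames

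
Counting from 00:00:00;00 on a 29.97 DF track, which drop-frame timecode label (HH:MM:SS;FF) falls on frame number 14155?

Ten DF minutes hold 17982 frames, so frame 14155 lies in block 0 (frames 0–17981) with 14155 frames into that block.
The block's first minute is 1800 frames and the rest 1798 each; 14155 frames reaches minute 7, so 0 × 18 + 7 × 2 = 14 labels have been skipped so far.
Adding those back, label number 14155 + 14 = 14169 at 30 labels/s is 472 s + 9 f = 0 h 7 min 52 s frame 9, i.e. 00:07:52;09.

00:07:52;09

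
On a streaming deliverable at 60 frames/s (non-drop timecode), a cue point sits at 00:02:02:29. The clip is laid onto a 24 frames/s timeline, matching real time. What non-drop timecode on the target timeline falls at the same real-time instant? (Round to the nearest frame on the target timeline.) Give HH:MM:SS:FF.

Source frame index: (0×3600 + 2×60 + 2) × 60 + 29 = 7349.
Real time: 7349 / (60) = 7349/60 s.
Target frame: (7349/60) × (24) = 14698/5 ≈ 2939.600 → 2940.
At 24 labels/s: frame 2940 → 00:02:02:12.

00:02:02:12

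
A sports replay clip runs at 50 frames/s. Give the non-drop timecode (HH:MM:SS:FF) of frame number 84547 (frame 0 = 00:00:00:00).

84547 ÷ 50 = 1690 full seconds, remainder 47 frames.
1690 s = 0 h 28 min 10 s.
Timecode: 00:28:10:47.

00:28:10:47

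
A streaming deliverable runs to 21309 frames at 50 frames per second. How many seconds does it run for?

Running time = 21309 / (50) = 426.18 s.

426.18 seconds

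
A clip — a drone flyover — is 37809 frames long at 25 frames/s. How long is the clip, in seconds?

Running time = 37809 / (25) = 1512.36 s.

1512.36 seconds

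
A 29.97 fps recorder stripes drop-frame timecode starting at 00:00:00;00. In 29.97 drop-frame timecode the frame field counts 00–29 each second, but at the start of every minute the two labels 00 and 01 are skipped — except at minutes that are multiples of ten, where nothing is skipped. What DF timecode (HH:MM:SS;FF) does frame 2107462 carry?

Ten DF minutes hold 17982 frames, so frame 2107462 lies in block 117 (frames 2103894–2121875) with 3568 frames into that block.
The block's first minute is 1800 frames and the rest 1798 each; 3568 frames reaches minute 1, so 117 × 18 + 1 × 2 = 2108 labels have been skipped so far.
Adding those back, label number 2107462 + 2108 = 2109570 at 30 labels/s is 70319 s + 0 f = 19 h 31 min 59 s frame 0, i.e. 19:31:59;00.

19:31:59;00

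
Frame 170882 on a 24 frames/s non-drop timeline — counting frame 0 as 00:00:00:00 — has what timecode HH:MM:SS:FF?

170882 ÷ 24 = 7120 full seconds, remainder 2 frames.
7120 s = 1 h 58 min 40 s.
Timecode: 01:58:40:02.

01:58:40:02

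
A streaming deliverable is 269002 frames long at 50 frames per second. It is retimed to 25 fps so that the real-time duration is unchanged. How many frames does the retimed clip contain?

134501 frames

Frames at target rate = 269002 × (25) / (50) = 134501.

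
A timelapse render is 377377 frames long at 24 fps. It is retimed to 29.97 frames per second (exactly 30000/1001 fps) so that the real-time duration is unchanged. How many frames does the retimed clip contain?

Target frames = source frames × (target rate / source rate) = 377377 × (30000/1001)/(24) = 377377 × 1250/1001 = 471250.

471250 frames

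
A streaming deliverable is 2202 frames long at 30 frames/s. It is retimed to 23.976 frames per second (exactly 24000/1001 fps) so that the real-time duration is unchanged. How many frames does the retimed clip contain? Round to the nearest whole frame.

Frames at target rate = 2202 × (24000/1001) / (30) = 1761600/1001 ≈ 1759.840.
Nearest whole frame: 1760.

1760 frames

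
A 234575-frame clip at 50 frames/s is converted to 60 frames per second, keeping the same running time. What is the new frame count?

281490 frames

Target frames = source frames × (target rate / source rate) = 234575 × (60)/(50) = 234575 × 6/5 = 281490.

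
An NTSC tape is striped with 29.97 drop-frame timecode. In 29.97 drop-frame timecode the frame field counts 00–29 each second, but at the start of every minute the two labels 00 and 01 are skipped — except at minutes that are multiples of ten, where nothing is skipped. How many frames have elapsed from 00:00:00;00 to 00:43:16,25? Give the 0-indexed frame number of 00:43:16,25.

77827

As if non-drop at 30 labels/s: (0 × 3600 + 43 × 60 + 16) × 30 + 25 = 77905.
Minute boundaries passed: 43; those not divisible by 10: 43 − 4 = 39; dropped labels = 2 × 39 = 78.
Actual frame index = 77905 − 78 = 77827.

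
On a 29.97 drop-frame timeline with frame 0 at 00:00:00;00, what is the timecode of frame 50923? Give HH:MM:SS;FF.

Each 10-minute DF block holds 10 × 60 × 30 − 9 × 2 = 17982 frames. 50923 ÷ 17982 → 2 full blocks, remainder 14959.
Within the partial block the first minute is 1800 frames and each further minute 1798, so 8 further minute boundaries passed. Total skipped labels = 18 × 2 + 2 × 8 = 52.
Non-drop label index = 50923 + 52 = 50975; at 30 labels/s that is 00:28:19:05, i.e. DF 00:28:19;05.

00:28:19;05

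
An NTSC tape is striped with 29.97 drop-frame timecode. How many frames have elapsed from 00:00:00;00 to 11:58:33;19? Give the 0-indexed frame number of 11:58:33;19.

As if non-drop at 30 labels/s: (11 × 3600 + 58 × 60 + 33) × 30 + 19 = 1293409.
Minute boundaries passed: 718; those not divisible by 10: 718 − 71 = 647; dropped labels = 2 × 647 = 1294.
Actual frame index = 1293409 − 1294 = 1292115.

1292115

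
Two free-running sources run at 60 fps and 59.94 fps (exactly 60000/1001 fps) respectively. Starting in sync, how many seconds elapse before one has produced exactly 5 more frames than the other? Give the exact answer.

1001/12 seconds

The gap grows by |60000/1001 − 60| = 60/1001 frames per second.
Time for a 5-frame gap: 5 ÷ (60/1001) = 1001/12 s.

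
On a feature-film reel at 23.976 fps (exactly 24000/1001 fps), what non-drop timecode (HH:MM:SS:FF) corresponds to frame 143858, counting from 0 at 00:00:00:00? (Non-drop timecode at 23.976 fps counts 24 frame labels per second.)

01:39:54:02

143858 ÷ 24 = 5994 full seconds, remainder 2 frames.
5994 s = 1 h 39 min 54 s.
Timecode: 01:39:54:02.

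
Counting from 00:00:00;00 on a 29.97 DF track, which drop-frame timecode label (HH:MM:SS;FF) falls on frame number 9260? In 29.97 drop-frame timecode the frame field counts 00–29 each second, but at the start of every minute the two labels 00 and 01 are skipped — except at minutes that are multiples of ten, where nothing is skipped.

Each 10-minute DF block holds 10 × 60 × 30 − 9 × 2 = 17982 frames. 9260 ÷ 17982 → 0 full blocks, remainder 9260.
Within the partial block the first minute is 1800 frames and each further minute 1798, so 5 further minute boundaries passed. Total skipped labels = 18 × 0 + 2 × 5 = 10.
Non-drop label index = 9260 + 10 = 9270; at 30 labels/s that is 00:05:09:00, i.e. DF 00:05:09;00.

00:05:09;00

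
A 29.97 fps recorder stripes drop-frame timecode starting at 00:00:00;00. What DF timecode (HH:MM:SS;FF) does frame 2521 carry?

Each 10-minute DF block holds 10 × 60 × 30 − 9 × 2 = 17982 frames. 2521 ÷ 17982 → 0 full blocks, remainder 2521.
Within the partial block the first minute is 1800 frames and each further minute 1798, so 1 further minute boundary passed. Total skipped labels = 18 × 0 + 2 × 1 = 2.
Non-drop label index = 2521 + 2 = 2523; at 30 labels/s that is 00:01:24:03, i.e. DF 00:01:24;03.

00:01:24;03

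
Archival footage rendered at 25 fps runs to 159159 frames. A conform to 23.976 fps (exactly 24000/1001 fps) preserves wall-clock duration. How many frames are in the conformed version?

152640 frames

Target frames = source frames × (target rate / source rate) = 159159 × (24000/1001)/(25) = 159159 × 960/1001 = 152640.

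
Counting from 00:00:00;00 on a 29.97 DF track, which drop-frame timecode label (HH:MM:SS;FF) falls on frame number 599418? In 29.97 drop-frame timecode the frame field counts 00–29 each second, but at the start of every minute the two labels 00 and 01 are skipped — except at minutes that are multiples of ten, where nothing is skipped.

Each 10-minute DF block holds 10 × 60 × 30 − 9 × 2 = 17982 frames. 599418 ÷ 17982 → 33 full blocks, remainder 6012.
Within the partial block the first minute is 1800 frames and each further minute 1798, so 3 further minute boundaries passed. Total skipped labels = 18 × 33 + 2 × 3 = 600.
Non-drop label index = 599418 + 600 = 600018; at 30 labels/s that is 05:33:20:18, i.e. DF 05:33:20;18.

05:33:20;18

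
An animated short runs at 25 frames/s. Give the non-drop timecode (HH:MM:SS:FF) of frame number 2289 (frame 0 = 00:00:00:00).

00:01:31:14

2289 ÷ 25 = 91 full seconds, remainder 14 frames.
91 s = 0 h 1 min 31 s.
Timecode: 00:01:31:14.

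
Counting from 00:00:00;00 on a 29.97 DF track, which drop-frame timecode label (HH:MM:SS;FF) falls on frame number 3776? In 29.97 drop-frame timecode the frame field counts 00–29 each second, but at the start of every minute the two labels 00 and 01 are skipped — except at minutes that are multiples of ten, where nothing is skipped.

00:02:06;00

Ten DF minutes hold 17982 frames, so frame 3776 lies in block 0 (frames 0–17981) with 3776 frames into that block.
The block's first minute is 1800 frames and the rest 1798 each; 3776 frames reaches minute 2, so 0 × 18 + 2 × 2 = 4 labels have been skipped so far.
Adding those back, label number 3776 + 4 = 3780 at 30 labels/s is 126 s + 0 f = 0 h 2 min 6 s frame 0, i.e. 00:02:06;00.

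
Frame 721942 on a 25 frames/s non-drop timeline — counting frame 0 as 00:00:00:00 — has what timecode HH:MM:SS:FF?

721942 ÷ 25 = 28877 full seconds, remainder 17 frames.
28877 s = 8 h 1 min 17 s.
Timecode: 08:01:17:17.

08:01:17:17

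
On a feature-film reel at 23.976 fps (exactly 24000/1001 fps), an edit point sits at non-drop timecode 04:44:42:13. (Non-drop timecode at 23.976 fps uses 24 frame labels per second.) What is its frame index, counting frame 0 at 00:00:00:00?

frame 409981

Total seconds to the label: (4 × 3600 + 44 × 60 + 42) = 17082.
Frame index = 17082 × 24 + 13 = 409981.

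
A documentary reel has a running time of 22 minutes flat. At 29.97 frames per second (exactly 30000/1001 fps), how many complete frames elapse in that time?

39560 frames

22 min = 1320 s.
Frames = 1320 × 30000/1001 = 3600000/91 ≈ 39560.4396.
Complete frames: 39560.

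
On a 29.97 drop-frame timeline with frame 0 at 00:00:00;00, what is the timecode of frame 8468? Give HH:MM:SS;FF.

00:04:42;16

Each 10-minute DF block holds 10 × 60 × 30 − 9 × 2 = 17982 frames. 8468 ÷ 17982 → 0 full blocks, remainder 8468.
Within the partial block the first minute is 1800 frames and each further minute 1798, so 4 further minute boundaries passed. Total skipped labels = 18 × 0 + 2 × 4 = 8.
Non-drop label index = 8468 + 8 = 8476; at 30 labels/s that is 00:04:42:16, i.e. DF 00:04:42;16.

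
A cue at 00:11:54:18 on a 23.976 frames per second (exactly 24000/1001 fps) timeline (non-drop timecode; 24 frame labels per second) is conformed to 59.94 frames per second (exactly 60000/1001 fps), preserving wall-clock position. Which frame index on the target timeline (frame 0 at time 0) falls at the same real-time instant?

frame 42885

Source frame index: (0×3600 + 11×60 + 54) × 24 + 18 = 17154.
Real time: 17154 / (24000/1001) = 2861859/4000 s.
Target frame: (2861859/4000) × (60000/1001) = 42885.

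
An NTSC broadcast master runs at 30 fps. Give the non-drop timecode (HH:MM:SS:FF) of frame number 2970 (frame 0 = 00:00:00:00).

2970 ÷ 30 = 99 full seconds, remainder 0 frames.
99 s = 0 h 1 min 39 s.
Timecode: 00:01:39:00.

00:01:39:00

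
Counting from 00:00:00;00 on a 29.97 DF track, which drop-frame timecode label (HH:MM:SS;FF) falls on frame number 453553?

Each 10-minute DF block holds 10 × 60 × 30 − 9 × 2 = 17982 frames. 453553 ÷ 17982 → 25 full blocks, remainder 4003.
Within the partial block the first minute is 1800 frames and each further minute 1798, so 2 further minute boundaries passed. Total skipped labels = 18 × 25 + 2 × 2 = 454.
Non-drop label index = 453553 + 454 = 454007; at 30 labels/s that is 04:12:13:17, i.e. DF 04:12:13;17.

04:12:13;17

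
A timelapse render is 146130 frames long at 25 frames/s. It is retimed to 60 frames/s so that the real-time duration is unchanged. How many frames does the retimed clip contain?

Frames at target rate = 146130 × (60) / (25) = 350712.

350712 frames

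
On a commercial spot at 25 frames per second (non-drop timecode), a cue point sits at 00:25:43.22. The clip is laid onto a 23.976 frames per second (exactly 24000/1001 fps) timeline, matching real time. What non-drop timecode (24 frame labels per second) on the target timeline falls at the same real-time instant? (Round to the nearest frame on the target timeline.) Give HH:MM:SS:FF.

Source frame index: (0×3600 + 25×60 + 43) × 25 + 22 = 38597.
Real time: 38597 / (25) = 38597/25 s.
Target frame: (38597/25) × (24000/1001) = 2850240/77 ≈ 37016.104 → 37016.
At 24 labels/s: frame 37016 → 00:25:42:08.

00:25:42:08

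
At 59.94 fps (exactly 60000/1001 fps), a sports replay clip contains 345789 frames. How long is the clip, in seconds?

Running time = 345789 / (60000/1001) = 5768.91315 s.

5768.91315 seconds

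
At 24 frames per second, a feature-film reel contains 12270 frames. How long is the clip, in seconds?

511.25 seconds

Running time = 12270 / (24) = 511.25 s.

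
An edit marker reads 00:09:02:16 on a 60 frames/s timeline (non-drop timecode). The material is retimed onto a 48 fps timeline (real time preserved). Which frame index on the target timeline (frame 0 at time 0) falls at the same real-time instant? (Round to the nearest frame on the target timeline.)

frame 26029

Source frame index: (0×3600 + 9×60 + 2) × 60 + 16 = 32536.
Real time: 32536 / (60) = 8134/15 s.
Target frame: (8134/15) × (48) = 130144/5 ≈ 26028.800 → 26029.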